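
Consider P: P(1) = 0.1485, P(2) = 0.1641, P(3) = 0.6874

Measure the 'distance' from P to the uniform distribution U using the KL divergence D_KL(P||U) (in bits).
0.3768 bits

U(i) = 1/3 for all i

D_KL(P||U) = Σ P(x) log₂(P(x) / (1/3))
           = Σ P(x) log₂(P(x)) + log₂(3)
           = log₂(3) - H(P)

H(P) = -Σ P(x) log₂(P(x)):
  -P(1)·log₂(P(1)) = -(0.1485)·log₂(0.1485) = 0.40859
  -P(2)·log₂(P(2)) = -(0.1641)·log₂(0.1641) = 0.42787
  -P(3)·log₂(P(3)) = -(0.6874)·log₂(0.6874) = 0.37173
H(P) = 0.40859 + 0.42787 + 0.37173 = 1.20819 bits

log₂(3) = 1.58496 bits

D_KL(P||U) = 1.58496 - 1.20819 = 0.37677 ≈ 0.3768 bits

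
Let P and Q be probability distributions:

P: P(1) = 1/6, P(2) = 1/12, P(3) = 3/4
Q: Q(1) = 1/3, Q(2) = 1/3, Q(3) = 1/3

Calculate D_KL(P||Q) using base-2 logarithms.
0.5441 bits

D_KL(P||Q) = Σ P(x) log₂(P(x)/Q(x))

Computing term by term:
  P(1)·log₂(P(1)/Q(1)) = (1/6)·log₂((1/6)/(1/3)) = -0.16667
  P(2)·log₂(P(2)/Q(2)) = (1/12)·log₂((1/12)/(1/3)) = -0.16667
  P(3)·log₂(P(3)/Q(3)) = (3/4)·log₂((3/4)/(1/3)) = 0.87744

D_KL(P||Q) = -0.16667 - 0.16667 + 0.87744 = 0.54410 ≈ 0.5441 bits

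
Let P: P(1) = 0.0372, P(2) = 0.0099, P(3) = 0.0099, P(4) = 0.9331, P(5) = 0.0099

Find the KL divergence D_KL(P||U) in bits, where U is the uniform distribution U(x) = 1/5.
1.8543 bits

U(i) = 1/5 for all i

D_KL(P||U) = Σ P(x) log₂(P(x) / (1/5))
           = Σ P(x) log₂(P(x)) + log₂(5)
           = log₂(5) - H(P)

H(P) = -Σ P(x) log₂(P(x)):
  -P(1)·log₂(P(1)) = -(0.0372)·log₂(0.0372) = 0.17665
  -P(2)·log₂(P(2)) = -(0.0099)·log₂(0.0099) = 0.06592
  -P(3)·log₂(P(3)) = -(0.0099)·log₂(0.0099) = 0.06592
  -P(4)·log₂(P(4)) = -(0.9331)·log₂(0.9331) = 0.09321
  -P(5)·log₂(P(5)) = -(0.0099)·log₂(0.0099) = 0.06592
H(P) = 0.17665 + 0.06592 + 0.06592 + 0.09321 + 0.06592 = 0.46762 bits

log₂(5) = 2.32193 bits

D_KL(P||U) = 2.32193 - 0.46762 = 1.85431 ≈ 1.8543 bits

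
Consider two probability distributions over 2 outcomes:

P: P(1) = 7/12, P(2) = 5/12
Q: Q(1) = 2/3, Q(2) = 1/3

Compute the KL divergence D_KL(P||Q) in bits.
0.0218 bits

D_KL(P||Q) = Σ P(x) log₂(P(x)/Q(x))

Computing term by term:
  P(1)·log₂(P(1)/Q(1)) = (7/12)·log₂((7/12)/(2/3)) = -0.11238
  P(2)·log₂(P(2)/Q(2)) = (5/12)·log₂((5/12)/(1/3)) = 0.13414

D_KL(P||Q) = -0.11238 + 0.13414 = 0.02176 ≈ 0.0218 bits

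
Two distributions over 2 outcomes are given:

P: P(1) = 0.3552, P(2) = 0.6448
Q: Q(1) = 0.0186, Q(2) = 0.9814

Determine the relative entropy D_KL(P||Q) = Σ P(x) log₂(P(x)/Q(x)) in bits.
1.1207 bits

D_KL(P||Q) = Σ P(x) log₂(P(x)/Q(x))

Computing term by term:
  P(1)·log₂(P(1)/Q(1)) = 0.3552·log₂(0.3552/0.0186) = 1.51147
  P(2)·log₂(P(2)/Q(2)) = 0.6448·log₂(0.6448/0.9814) = -0.39074

D_KL(P||Q) = 1.51147 - 0.39074 = 1.12073 ≈ 1.1207 bits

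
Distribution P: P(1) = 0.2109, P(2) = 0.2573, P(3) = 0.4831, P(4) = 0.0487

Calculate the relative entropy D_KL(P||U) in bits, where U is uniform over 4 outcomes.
0.3031 bits

U(i) = 1/4 for all i

D_KL(P||U) = Σ P(x) log₂(P(x) / (1/4))
           = Σ P(x) log₂(P(x)) + log₂(4)
           = log₂(4) - H(P)

H(P) = -Σ P(x) log₂(P(x)):
  -P(1)·log₂(P(1)) = -(0.2109)·log₂(0.2109) = 0.47355
  -P(2)·log₂(P(2)) = -(0.2573)·log₂(0.2573) = 0.50392
  -P(3)·log₂(P(3)) = -(0.4831)·log₂(0.4831) = 0.50706
  -P(4)·log₂(P(4)) = -(0.0487)·log₂(0.0487) = 0.21233
H(P) = 0.47355 + 0.50392 + 0.50706 + 0.21233 = 1.69686 bits

log₂(4) = 2.00000 bits

D_KL(P||U) = 2.00000 - 1.69686 = 0.30314 ≈ 0.3031 bits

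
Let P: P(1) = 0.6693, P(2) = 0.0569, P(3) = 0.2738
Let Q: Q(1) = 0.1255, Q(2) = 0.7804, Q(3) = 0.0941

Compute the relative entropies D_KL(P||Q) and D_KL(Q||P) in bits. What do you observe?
D_KL(P||Q) = 1.8233 bits, D_KL(Q||P) = 2.5001 bits. The two directions give different values (D_KL(Q||P) exceeds D_KL(P||Q) by 0.6768 bits): KL divergence is asymmetric.

D_KL(P||Q) = Σ P(x) log₂(P(x)/Q(x))

Computing term by term:
  P(1)·log₂(P(1)/Q(1)) = 0.6693·log₂(0.6693/0.1255) = 1.61634
  P(2)·log₂(P(2)/Q(2)) = 0.0569·log₂(0.0569/0.7804) = -0.21495
  P(3)·log₂(P(3)/Q(3)) = 0.2738·log₂(0.2738/0.0941) = 0.42189

D_KL(P||Q) = 1.61634 - 0.21495 + 0.42189 = 1.82328 ≈ 1.8233 bits

D_KL(Q||P) = Σ Q(x) log₂(Q(x)/P(x))

Computing term by term:
  Q(1)·log₂(Q(1)/P(1)) = 0.1255·log₂(0.1255/0.6693) = -0.30308
  Q(2)·log₂(Q(2)/P(2)) = 0.7804·log₂(0.7804/0.0569) = 2.94813
  Q(3)·log₂(Q(3)/P(3)) = 0.0941·log₂(0.0941/0.2738) = -0.14499

D_KL(Q||P) = -0.30308 + 2.94813 - 0.14499 = 2.50006 ≈ 2.5001 bits

These are NOT equal (difference: 0.6768 bits). KL divergence is asymmetric: D_KL(P||Q) ≠ D_KL(Q||P) in general.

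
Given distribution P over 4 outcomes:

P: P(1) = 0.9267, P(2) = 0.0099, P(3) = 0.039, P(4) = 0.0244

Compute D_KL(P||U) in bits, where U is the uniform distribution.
1.5191 bits

U(i) = 1/4 for all i

D_KL(P||U) = Σ P(x) log₂(P(x) / (1/4))
           = Σ P(x) log₂(P(x)) + log₂(4)
           = log₂(4) - H(P)

H(P) = -Σ P(x) log₂(P(x)):
  -P(1)·log₂(P(1)) = -(0.9267)·log₂(0.9267) = 0.10178
  -P(2)·log₂(P(2)) = -(0.0099)·log₂(0.0099) = 0.06592
  -P(3)·log₂(P(3)) = -(0.039)·log₂(0.039) = 0.18253
  -P(4)·log₂(P(4)) = -(0.0244)·log₂(0.0244) = 0.13071
H(P) = 0.10178 + 0.06592 + 0.18253 + 0.13071 = 0.48094 bits

log₂(4) = 2.00000 bits

D_KL(P||U) = 2.00000 - 0.48094 = 1.51906 ≈ 1.5191 bits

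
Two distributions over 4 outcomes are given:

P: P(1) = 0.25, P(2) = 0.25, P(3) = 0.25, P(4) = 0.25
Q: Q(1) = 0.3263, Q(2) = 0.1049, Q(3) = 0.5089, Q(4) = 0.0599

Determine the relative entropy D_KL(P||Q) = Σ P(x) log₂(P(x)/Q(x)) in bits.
0.4761 bits

D_KL(P||Q) = Σ P(x) log₂(P(x)/Q(x))

Computing term by term:
  P(1)·log₂(P(1)/Q(1)) = 0.25·log₂(0.25/0.3263) = -0.09607
  P(2)·log₂(P(2)/Q(2)) = 0.25·log₂(0.25/0.1049) = 0.31323
  P(3)·log₂(P(3)/Q(3)) = 0.25·log₂(0.25/0.5089) = -0.25636
  P(4)·log₂(P(4)/Q(4)) = 0.25·log₂(0.25/0.0599) = 0.51533

D_KL(P||Q) = -0.09607 + 0.31323 - 0.25636 + 0.51533 = 0.47613 ≈ 0.4761 bits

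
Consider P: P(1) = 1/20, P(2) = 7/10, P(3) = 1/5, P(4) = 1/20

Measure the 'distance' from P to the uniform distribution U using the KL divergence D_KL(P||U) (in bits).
0.7432 bits

U(i) = 1/4 for all i

D_KL(P||U) = Σ P(x) log₂(P(x) / (1/4))
           = Σ P(x) log₂(P(x)) + log₂(4)
           = log₂(4) - H(P)

H(P) = -Σ P(x) log₂(P(x)):
  -P(1)·log₂(P(1)) = -(1/20)·log₂(1/20) = 0.21610
  -P(2)·log₂(P(2)) = -(7/10)·log₂(7/10) = 0.36020
  -P(3)·log₂(P(3)) = -(1/5)·log₂(1/5) = 0.46439
  -P(4)·log₂(P(4)) = -(1/20)·log₂(1/20) = 0.21610
H(P) = 0.21610 + 0.36020 + 0.46439 + 0.21610 = 1.25679 bits

log₂(4) = 2.00000 bits

D_KL(P||U) = 2.00000 - 1.25679 = 0.74321 ≈ 0.7432 bits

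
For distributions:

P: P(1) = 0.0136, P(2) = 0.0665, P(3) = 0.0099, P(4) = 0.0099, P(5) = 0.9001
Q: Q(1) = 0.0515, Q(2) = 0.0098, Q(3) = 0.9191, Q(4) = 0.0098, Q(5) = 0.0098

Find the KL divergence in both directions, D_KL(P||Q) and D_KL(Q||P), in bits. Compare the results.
D_KL(P||Q) = 5.9627 bits, D_KL(Q||P) = 6.0156 bits. D_KL(Q||P) is larger than D_KL(P||Q) by 0.0529 bits; the two directions differ.

D_KL(P||Q) = Σ P(x) log₂(P(x)/Q(x))

Computing term by term:
  P(1)·log₂(P(1)/Q(1)) = 0.0136·log₂(0.0136/0.0515) = -0.02613
  P(2)·log₂(P(2)/Q(2)) = 0.0665·log₂(0.0665/0.0098) = 0.18371
  P(3)·log₂(P(3)/Q(3)) = 0.0099·log₂(0.0099/0.9191) = -0.06471
  P(4)·log₂(P(4)/Q(4)) = 0.0099·log₂(0.0099/0.0098) = 0.00015
  P(5)·log₂(P(5)/Q(5)) = 0.9001·log₂(0.9001/0.0098) = 5.86970

D_KL(P||Q) = -0.02613 + 0.18371 - 0.06471 + 0.00015 + 5.86970 = 5.96272 ≈ 5.9627 bits

D_KL(Q||P) = Σ Q(x) log₂(Q(x)/P(x))

Computing term by term:
  Q(1)·log₂(Q(1)/P(1)) = 0.0515·log₂(0.0515/0.0136) = 0.09893
  Q(2)·log₂(Q(2)/P(2)) = 0.0098·log₂(0.0098/0.0665) = -0.02707
  Q(3)·log₂(Q(3)/P(3)) = 0.9191·log₂(0.9191/0.0099) = 6.00783
  Q(4)·log₂(Q(4)/P(4)) = 0.0098·log₂(0.0098/0.0099) = -0.00014
  Q(5)·log₂(Q(5)/P(5)) = 0.0098·log₂(0.0098/0.9001) = -0.06391

D_KL(Q||P) = 0.09893 - 0.02707 + 6.00783 - 0.00014 - 0.06391 = 6.01564 ≈ 6.0156 bits

These are NOT equal (difference: 0.0529 bits). KL divergence is asymmetric: D_KL(P||Q) ≠ D_KL(Q||P) in general.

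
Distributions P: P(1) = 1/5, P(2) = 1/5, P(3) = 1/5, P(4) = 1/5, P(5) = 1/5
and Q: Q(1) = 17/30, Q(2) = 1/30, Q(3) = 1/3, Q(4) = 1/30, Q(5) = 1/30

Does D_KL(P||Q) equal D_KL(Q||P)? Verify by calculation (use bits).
D_KL(P||Q) = 1.1031 bits, D_KL(Q||P) = 0.8386 bits. No — D_KL(P||Q) ≠ D_KL(Q||P) for this pair.

D_KL(P||Q) = Σ P(x) log₂(P(x)/Q(x))

Computing term by term:
  P(1)·log₂(P(1)/Q(1)) = (1/5)·log₂((1/5)/(17/30)) = -0.30050
  P(2)·log₂(P(2)/Q(2)) = (1/5)·log₂((1/5)/(1/30)) = 0.51699
  P(3)·log₂(P(3)/Q(3)) = (1/5)·log₂((1/5)/(1/3)) = -0.14739
  P(4)·log₂(P(4)/Q(4)) = (1/5)·log₂((1/5)/(1/30)) = 0.51699
  P(5)·log₂(P(5)/Q(5)) = (1/5)·log₂((1/5)/(1/30)) = 0.51699

D_KL(P||Q) = -0.30050 + 0.51699 - 0.14739 + 0.51699 + 0.51699 = 1.10308 ≈ 1.1031 bits

D_KL(Q||P) = Σ Q(x) log₂(Q(x)/P(x))

Computing term by term:
  Q(1)·log₂(Q(1)/P(1)) = (17/30)·log₂((17/30)/(1/5)) = 0.85142
  Q(2)·log₂(Q(2)/P(2)) = (1/30)·log₂((1/30)/(1/5)) = -0.08617
  Q(3)·log₂(Q(3)/P(3)) = (1/3)·log₂((1/3)/(1/5)) = 0.24566
  Q(4)·log₂(Q(4)/P(4)) = (1/30)·log₂((1/30)/(1/5)) = -0.08617
  Q(5)·log₂(Q(5)/P(5)) = (1/30)·log₂((1/30)/(1/5)) = -0.08617

D_KL(Q||P) = 0.85142 - 0.08617 + 0.24566 - 0.08617 - 0.08617 = 0.83857 ≈ 0.8386 bits

These are NOT equal (difference: 0.2645 bits). KL divergence is asymmetric: D_KL(P||Q) ≠ D_KL(Q||P) in general.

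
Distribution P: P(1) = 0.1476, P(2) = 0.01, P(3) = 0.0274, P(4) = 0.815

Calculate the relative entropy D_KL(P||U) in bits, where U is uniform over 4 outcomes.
1.1434 bits

U(i) = 1/4 for all i

D_KL(P||U) = Σ P(x) log₂(P(x) / (1/4))
           = Σ P(x) log₂(P(x)) + log₂(4)
           = log₂(4) - H(P)

H(P) = -Σ P(x) log₂(P(x)):
  -P(1)·log₂(P(1)) = -(0.1476)·log₂(0.1476) = 0.40741
  -P(2)·log₂(P(2)) = -(0.01)·log₂(0.01) = 0.06644
  -P(3)·log₂(P(3)) = -(0.0274)·log₂(0.0274) = 0.14220
  -P(4)·log₂(P(4)) = -(0.815)·log₂(0.815) = 0.24053
H(P) = 0.40741 + 0.06644 + 0.14220 + 0.24053 = 0.85658 bits

log₂(4) = 2.00000 bits

D_KL(P||U) = 2.00000 - 0.85658 = 1.14342 ≈ 1.1434 bits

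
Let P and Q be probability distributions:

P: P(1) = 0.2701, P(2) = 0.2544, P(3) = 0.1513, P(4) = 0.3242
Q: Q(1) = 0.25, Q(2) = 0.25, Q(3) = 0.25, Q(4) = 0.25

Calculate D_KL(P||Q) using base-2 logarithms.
0.0485 bits

D_KL(P||Q) = Σ P(x) log₂(P(x)/Q(x))

Computing term by term:
  P(1)·log₂(P(1)/Q(1)) = 0.2701·log₂(0.2701/0.25) = 0.03013
  P(2)·log₂(P(2)/Q(2)) = 0.2544·log₂(0.2544/0.25) = 0.00640
  P(3)·log₂(P(3)/Q(3)) = 0.1513·log₂(0.1513/0.25) = -0.10962
  P(4)·log₂(P(4)/Q(4)) = 0.3242·log₂(0.3242/0.25) = 0.12156

D_KL(P||Q) = 0.03013 + 0.00640 - 0.10962 + 0.12156 = 0.04847 ≈ 0.0485 bits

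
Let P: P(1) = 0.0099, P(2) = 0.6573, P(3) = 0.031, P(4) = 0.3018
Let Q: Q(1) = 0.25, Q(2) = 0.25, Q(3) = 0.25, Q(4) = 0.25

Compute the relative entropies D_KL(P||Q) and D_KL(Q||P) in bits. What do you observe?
D_KL(P||Q) = 0.8592 bits, D_KL(Q||P) = 1.5009 bits. The two directions give different values (D_KL(Q||P) exceeds D_KL(P||Q) by 0.6417 bits): KL divergence is asymmetric.

D_KL(P||Q) = Σ P(x) log₂(P(x)/Q(x))

Computing term by term:
  P(1)·log₂(P(1)/Q(1)) = 0.0099·log₂(0.0099/0.25) = -0.04612
  P(2)·log₂(P(2)/Q(2)) = 0.6573·log₂(0.6573/0.25) = 0.91669
  P(3)·log₂(P(3)/Q(3)) = 0.031·log₂(0.031/0.25) = -0.09336
  P(4)·log₂(P(4)/Q(4)) = 0.3018·log₂(0.3018/0.25) = 0.08199

D_KL(P||Q) = -0.04612 + 0.91669 - 0.09336 + 0.08199 = 0.85920 ≈ 0.8592 bits

D_KL(Q||P) = Σ Q(x) log₂(Q(x)/P(x))

Computing term by term:
  Q(1)·log₂(Q(1)/P(1)) = 0.25·log₂(0.25/0.0099) = 1.16459
  Q(2)·log₂(Q(2)/P(2)) = 0.25·log₂(0.25/0.6573) = -0.34866
  Q(3)·log₂(Q(3)/P(3)) = 0.25·log₂(0.25/0.031) = 0.75290
  Q(4)·log₂(Q(4)/P(4)) = 0.25·log₂(0.25/0.3018) = -0.06792

D_KL(Q||P) = 1.16459 - 0.34866 + 0.75290 - 0.06792 = 1.50091 ≈ 1.5009 bits

These are NOT equal (difference: 0.6417 bits). KL divergence is asymmetric: D_KL(P||Q) ≠ D_KL(Q||P) in general.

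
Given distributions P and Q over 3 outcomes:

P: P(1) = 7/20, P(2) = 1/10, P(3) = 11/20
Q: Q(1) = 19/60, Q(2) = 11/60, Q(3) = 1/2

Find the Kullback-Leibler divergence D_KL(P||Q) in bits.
0.0387 bits

D_KL(P||Q) = Σ P(x) log₂(P(x)/Q(x))

Computing term by term:
  P(1)·log₂(P(1)/Q(1)) = (7/20)·log₂((7/20)/(19/60)) = 0.05054
  P(2)·log₂(P(2)/Q(2)) = (1/10)·log₂((1/10)/(11/60)) = -0.08745
  P(3)·log₂(P(3)/Q(3)) = (11/20)·log₂((11/20)/(1/2)) = 0.07563

D_KL(P||Q) = 0.05054 - 0.08745 + 0.07563 = 0.03872 ≈ 0.0387 bits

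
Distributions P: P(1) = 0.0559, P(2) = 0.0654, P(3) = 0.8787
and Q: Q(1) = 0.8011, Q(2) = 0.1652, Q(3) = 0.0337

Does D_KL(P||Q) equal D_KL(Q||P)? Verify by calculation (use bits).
D_KL(P||Q) = 3.8317 bits, D_KL(Q||P) = 3.1394 bits. No — D_KL(P||Q) ≠ D_KL(Q||P) for this pair.

D_KL(P||Q) = Σ P(x) log₂(P(x)/Q(x))

Computing term by term:
  P(1)·log₂(P(1)/Q(1)) = 0.0559·log₂(0.0559/0.8011) = -0.21472
  P(2)·log₂(P(2)/Q(2)) = 0.0654·log₂(0.0654/0.1652) = -0.08743
  P(3)·log₂(P(3)/Q(3)) = 0.8787·log₂(0.8787/0.0337) = 4.13389

D_KL(P||Q) = -0.21472 - 0.08743 + 4.13389 = 3.83174 ≈ 3.8317 bits

D_KL(Q||P) = Σ Q(x) log₂(Q(x)/P(x))

Computing term by term:
  Q(1)·log₂(Q(1)/P(1)) = 0.8011·log₂(0.8011/0.0559) = 3.07707
  Q(2)·log₂(Q(2)/P(2)) = 0.1652·log₂(0.1652/0.0654) = 0.22085
  Q(3)·log₂(Q(3)/P(3)) = 0.0337·log₂(0.0337/0.8787) = -0.15854

D_KL(Q||P) = 3.07707 + 0.22085 - 0.15854 = 3.13938 ≈ 3.1394 bits

These are NOT equal (difference: 0.6923 bits). KL divergence is asymmetric: D_KL(P||Q) ≠ D_KL(Q||P) in general.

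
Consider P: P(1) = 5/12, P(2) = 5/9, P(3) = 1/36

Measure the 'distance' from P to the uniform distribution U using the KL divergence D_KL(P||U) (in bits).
0.4440 bits

U(i) = 1/3 for all i

D_KL(P||U) = Σ P(x) log₂(P(x) / (1/3))
           = Σ P(x) log₂(P(x)) + log₂(3)
           = log₂(3) - H(P)

H(P) = -Σ P(x) log₂(P(x)):
  -P(1)·log₂(P(1)) = -(5/12)·log₂(5/12) = 0.52626
  -P(2)·log₂(P(2)) = -(5/9)·log₂(5/9) = 0.47111
  -P(3)·log₂(P(3)) = -(1/36)·log₂(1/36) = 0.14361
H(P) = 0.52626 + 0.47111 + 0.14361 = 1.14098 bits

log₂(3) = 1.58496 bits

D_KL(P||U) = 1.58496 - 1.14098 = 0.44398 ≈ 0.4440 bits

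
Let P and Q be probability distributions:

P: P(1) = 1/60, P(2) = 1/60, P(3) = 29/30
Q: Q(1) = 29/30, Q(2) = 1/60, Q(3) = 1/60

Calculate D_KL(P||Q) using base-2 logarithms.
5.5651 bits

D_KL(P||Q) = Σ P(x) log₂(P(x)/Q(x))

Computing term by term:
  P(1)·log₂(P(1)/Q(1)) = (1/60)·log₂((1/60)/(29/30)) = -0.09763
  P(2)·log₂(P(2)/Q(2)) = (1/60)·log₂((1/60)/(1/60)) = 0.00000
  P(3)·log₂(P(3)/Q(3)) = (29/30)·log₂((29/30)/(1/60)) = 5.66271

D_KL(P||Q) = -0.09763 + 0.00000 + 5.66271 = 5.56508 ≈ 5.5651 bits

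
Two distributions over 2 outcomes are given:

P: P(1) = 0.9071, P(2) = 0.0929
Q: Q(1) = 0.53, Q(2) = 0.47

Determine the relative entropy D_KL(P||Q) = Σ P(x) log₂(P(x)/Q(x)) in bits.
0.4860 bits

D_KL(P||Q) = Σ P(x) log₂(P(x)/Q(x))

Computing term by term:
  P(1)·log₂(P(1)/Q(1)) = 0.9071·log₂(0.9071/0.53) = 0.70325
  P(2)·log₂(P(2)/Q(2)) = 0.0929·log₂(0.0929/0.47) = -0.21728

D_KL(P||Q) = 0.70325 - 0.21728 = 0.48597 ≈ 0.4860 bits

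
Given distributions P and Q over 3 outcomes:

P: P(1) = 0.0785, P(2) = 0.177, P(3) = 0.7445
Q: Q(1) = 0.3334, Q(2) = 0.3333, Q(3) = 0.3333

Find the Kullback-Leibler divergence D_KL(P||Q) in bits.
0.5378 bits

D_KL(P||Q) = Σ P(x) log₂(P(x)/Q(x))

Computing term by term:
  P(1)·log₂(P(1)/Q(1)) = 0.0785·log₂(0.0785/0.3334) = -0.16379
  P(2)·log₂(P(2)/Q(2)) = 0.177·log₂(0.177/0.3333) = -0.16161
  P(3)·log₂(P(3)/Q(3)) = 0.7445·log₂(0.7445/0.3333) = 0.86321

D_KL(P||Q) = -0.16379 - 0.16161 + 0.86321 = 0.53781 ≈ 0.5378 bits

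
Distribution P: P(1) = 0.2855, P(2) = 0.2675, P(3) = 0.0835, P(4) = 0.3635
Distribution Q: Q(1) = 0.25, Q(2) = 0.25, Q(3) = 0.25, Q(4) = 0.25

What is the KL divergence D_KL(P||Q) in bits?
0.1450 bits

D_KL(P||Q) = Σ P(x) log₂(P(x)/Q(x))

Computing term by term:
  P(1)·log₂(P(1)/Q(1)) = 0.2855·log₂(0.2855/0.25) = 0.05469
  P(2)·log₂(P(2)/Q(2)) = 0.2675·log₂(0.2675/0.25) = 0.02611
  P(3)·log₂(P(3)/Q(3)) = 0.0835·log₂(0.0835/0.25) = -0.13210
  P(4)·log₂(P(4)/Q(4)) = 0.3635·log₂(0.3635/0.25) = 0.19630

D_KL(P||Q) = 0.05469 + 0.02611 - 0.13210 + 0.19630 = 0.14500 ≈ 0.1450 bits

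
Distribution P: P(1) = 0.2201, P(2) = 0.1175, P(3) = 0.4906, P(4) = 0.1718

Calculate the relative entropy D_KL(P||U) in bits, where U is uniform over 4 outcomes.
0.2158 bits

U(i) = 1/4 for all i

D_KL(P||U) = Σ P(x) log₂(P(x) / (1/4))
           = Σ P(x) log₂(P(x)) + log₂(4)
           = log₂(4) - H(P)

H(P) = -Σ P(x) log₂(P(x)):
  -P(1)·log₂(P(1)) = -(0.2201)·log₂(0.2201) = 0.48065
  -P(2)·log₂(P(2)) = -(0.1175)·log₂(0.1175) = 0.36299
  -P(3)·log₂(P(3)) = -(0.4906)·log₂(0.4906) = 0.50403
  -P(4)·log₂(P(4)) = -(0.1718)·log₂(0.1718) = 0.43658
H(P) = 0.48065 + 0.36299 + 0.50403 + 0.43658 = 1.78425 bits

log₂(4) = 2.00000 bits

D_KL(P||U) = 2.00000 - 1.78425 = 0.21575 ≈ 0.2158 bits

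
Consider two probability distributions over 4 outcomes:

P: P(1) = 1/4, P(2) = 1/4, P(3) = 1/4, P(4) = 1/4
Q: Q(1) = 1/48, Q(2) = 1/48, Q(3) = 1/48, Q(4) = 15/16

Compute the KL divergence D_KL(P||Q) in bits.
2.2120 bits

D_KL(P||Q) = Σ P(x) log₂(P(x)/Q(x))

Computing term by term:
  P(1)·log₂(P(1)/Q(1)) = (1/4)·log₂((1/4)/(1/48)) = 0.89624
  P(2)·log₂(P(2)/Q(2)) = (1/4)·log₂((1/4)/(1/48)) = 0.89624
  P(3)·log₂(P(3)/Q(3)) = (1/4)·log₂((1/4)/(1/48)) = 0.89624
  P(4)·log₂(P(4)/Q(4)) = (1/4)·log₂((1/4)/(15/16)) = -0.47672

D_KL(P||Q) = 0.89624 + 0.89624 + 0.89624 - 0.47672 = 2.21200 ≈ 2.2120 bits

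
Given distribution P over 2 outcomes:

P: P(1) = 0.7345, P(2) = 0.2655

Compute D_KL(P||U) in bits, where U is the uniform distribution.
0.1651 bits

U(i) = 1/2 for all i

D_KL(P||U) = Σ P(x) log₂(P(x) / (1/2))
           = Σ P(x) log₂(P(x)) + log₂(2)
           = log₂(2) - H(P)

H(P) = -Σ P(x) log₂(P(x)):
  -P(1)·log₂(P(1)) = -(0.7345)·log₂(0.7345) = 0.32697
  -P(2)·log₂(P(2)) = -(0.2655)·log₂(0.2655) = 0.50796
H(P) = 0.32697 + 0.50796 = 0.83493 bits

log₂(2) = 1.00000 bits

D_KL(P||U) = 1.00000 - 0.83493 = 0.16507 ≈ 0.1651 bits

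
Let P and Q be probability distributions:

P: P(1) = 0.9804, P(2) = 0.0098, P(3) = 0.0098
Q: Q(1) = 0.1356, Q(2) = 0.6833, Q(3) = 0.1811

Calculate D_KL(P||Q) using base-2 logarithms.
2.6968 bits

D_KL(P||Q) = Σ P(x) log₂(P(x)/Q(x))

Computing term by term:
  P(1)·log₂(P(1)/Q(1)) = 0.9804·log₂(0.9804/0.1356) = 2.79807
  P(2)·log₂(P(2)/Q(2)) = 0.0098·log₂(0.0098/0.6833) = -0.06001
  P(3)·log₂(P(3)/Q(3)) = 0.0098·log₂(0.0098/0.1811) = -0.04124

D_KL(P||Q) = 2.79807 - 0.06001 - 0.04124 = 2.69682 ≈ 2.6968 bits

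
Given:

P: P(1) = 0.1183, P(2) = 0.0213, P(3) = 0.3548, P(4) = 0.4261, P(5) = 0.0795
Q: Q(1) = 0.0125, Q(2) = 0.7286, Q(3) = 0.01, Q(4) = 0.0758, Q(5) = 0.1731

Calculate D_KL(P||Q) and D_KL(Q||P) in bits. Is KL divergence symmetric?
D_KL(P||Q) = 3.0740 bits, D_KL(Q||P) = 3.6266 bits. No, KL divergence is not symmetric.

D_KL(P||Q) = Σ P(x) log₂(P(x)/Q(x))

Computing term by term:
  P(1)·log₂(P(1)/Q(1)) = 0.1183·log₂(0.1183/0.0125) = 0.38358
  P(2)·log₂(P(2)/Q(2)) = 0.0213·log₂(0.0213/0.7286) = -0.10855
  P(3)·log₂(P(3)/Q(3)) = 0.3548·log₂(0.3548/0.01) = 1.82684
  P(4)·log₂(P(4)/Q(4)) = 0.4261·log₂(0.4261/0.0758) = 1.06138
  P(5)·log₂(P(5)/Q(5)) = 0.0795·log₂(0.0795/0.1731) = -0.08925

D_KL(P||Q) = 0.38358 - 0.10855 + 1.82684 + 1.06138 - 0.08925 = 3.07400 ≈ 3.0740 bits

D_KL(Q||P) = Σ Q(x) log₂(Q(x)/P(x))

Computing term by term:
  Q(1)·log₂(Q(1)/P(1)) = 0.0125·log₂(0.0125/0.1183) = -0.04053
  Q(2)·log₂(Q(2)/P(2)) = 0.7286·log₂(0.7286/0.0213) = 3.71309
  Q(3)·log₂(Q(3)/P(3)) = 0.01·log₂(0.01/0.3548) = -0.05149
  Q(4)·log₂(Q(4)/P(4)) = 0.0758·log₂(0.0758/0.4261) = -0.18881
  Q(5)·log₂(Q(5)/P(5)) = 0.1731·log₂(0.1731/0.0795) = 0.19432

D_KL(Q||P) = -0.04053 + 3.71309 - 0.05149 - 0.18881 + 0.19432 = 3.62658 ≈ 3.6266 bits

These are NOT equal (difference: 0.5526 bits). KL divergence is asymmetric: D_KL(P||Q) ≠ D_KL(Q||P) in general.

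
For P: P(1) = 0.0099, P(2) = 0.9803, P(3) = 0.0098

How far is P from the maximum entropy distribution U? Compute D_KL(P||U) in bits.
1.4255 bits

U(i) = 1/3 for all i

D_KL(P||U) = Σ P(x) log₂(P(x) / (1/3))
           = Σ P(x) log₂(P(x)) + log₂(3)
           = log₂(3) - H(P)

H(P) = -Σ P(x) log₂(P(x)):
  -P(1)·log₂(P(1)) = -(0.0099)·log₂(0.0099) = 0.06592
  -P(2)·log₂(P(2)) = -(0.9803)·log₂(0.9803) = 0.02814
  -P(3)·log₂(P(3)) = -(0.0098)·log₂(0.0098) = 0.06540
H(P) = 0.06592 + 0.02814 + 0.06540 = 0.15946 bits

log₂(3) = 1.58496 bits

D_KL(P||U) = 1.58496 - 0.15946 = 1.42550 ≈ 1.4255 bits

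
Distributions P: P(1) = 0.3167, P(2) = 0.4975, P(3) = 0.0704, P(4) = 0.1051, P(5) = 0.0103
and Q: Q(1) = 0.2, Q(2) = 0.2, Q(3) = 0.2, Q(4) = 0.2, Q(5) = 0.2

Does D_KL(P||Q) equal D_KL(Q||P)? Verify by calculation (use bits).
D_KL(P||Q) = 0.6164 bits, D_KL(Q||P) = 0.9472 bits. No — D_KL(P||Q) ≠ D_KL(Q||P) for this pair.

D_KL(P||Q) = Σ P(x) log₂(P(x)/Q(x))

Computing term by term:
  P(1)·log₂(P(1)/Q(1)) = 0.3167·log₂(0.3167/0.2) = 0.21001
  P(2)·log₂(P(2)/Q(2)) = 0.4975·log₂(0.4975/0.2) = 0.65406
  P(3)·log₂(P(3)/Q(3)) = 0.0704·log₂(0.0704/0.2) = -0.10605
  P(4)·log₂(P(4)/Q(4)) = 0.1051·log₂(0.1051/0.2) = -0.09756
  P(5)·log₂(P(5)/Q(5)) = 0.0103·log₂(0.0103/0.2) = -0.04408

D_KL(P||Q) = 0.21001 + 0.65406 - 0.10605 - 0.09756 - 0.04408 = 0.61638 ≈ 0.6164 bits

D_KL(Q||P) = Σ Q(x) log₂(Q(x)/P(x))

Computing term by term:
  Q(1)·log₂(Q(1)/P(1)) = 0.2·log₂(0.2/0.3167) = -0.13262
  Q(2)·log₂(Q(2)/P(2)) = 0.2·log₂(0.2/0.4975) = -0.26294
  Q(3)·log₂(Q(3)/P(3)) = 0.2·log₂(0.2/0.0704) = 0.30127
  Q(4)·log₂(Q(4)/P(4)) = 0.2·log₂(0.2/0.1051) = 0.18565
  Q(5)·log₂(Q(5)/P(5)) = 0.2·log₂(0.2/0.0103) = 0.85586

D_KL(Q||P) = -0.13262 - 0.26294 + 0.30127 + 0.18565 + 0.85586 = 0.94722 ≈ 0.9472 bits

These are NOT equal (difference: 0.3308 bits). KL divergence is asymmetric: D_KL(P||Q) ≠ D_KL(Q||P) in general.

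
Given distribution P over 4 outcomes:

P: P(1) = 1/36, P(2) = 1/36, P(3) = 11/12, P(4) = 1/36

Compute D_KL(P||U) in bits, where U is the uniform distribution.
1.4541 bits

U(i) = 1/4 for all i

D_KL(P||U) = Σ P(x) log₂(P(x) / (1/4))
           = Σ P(x) log₂(P(x)) + log₂(4)
           = log₂(4) - H(P)

H(P) = -Σ P(x) log₂(P(x)):
  -P(1)·log₂(P(1)) = -(1/36)·log₂(1/36) = 0.14361
  -P(2)·log₂(P(2)) = -(1/36)·log₂(1/36) = 0.14361
  -P(3)·log₂(P(3)) = -(11/12)·log₂(11/12) = 0.11507
  -P(4)·log₂(P(4)) = -(1/36)·log₂(1/36) = 0.14361
H(P) = 0.14361 + 0.14361 + 0.11507 + 0.14361 = 0.54590 bits

log₂(4) = 2.00000 bits

D_KL(P||U) = 2.00000 - 0.54590 = 1.45410 ≈ 1.4541 bits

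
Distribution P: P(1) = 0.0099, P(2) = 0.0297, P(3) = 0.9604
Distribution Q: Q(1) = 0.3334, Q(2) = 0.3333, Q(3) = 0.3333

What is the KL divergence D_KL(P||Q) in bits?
1.3125 bits

D_KL(P||Q) = Σ P(x) log₂(P(x)/Q(x))

Computing term by term:
  P(1)·log₂(P(1)/Q(1)) = 0.0099·log₂(0.0099/0.3334) = -0.05023
  P(2)·log₂(P(2)/Q(2)) = 0.0297·log₂(0.0297/0.3333) = -0.10360
  P(3)·log₂(P(3)/Q(3)) = 0.9604·log₂(0.9604/0.3333) = 1.46635

D_KL(P||Q) = -0.05023 - 0.10360 + 1.46635 = 1.31252 ≈ 1.3125 bits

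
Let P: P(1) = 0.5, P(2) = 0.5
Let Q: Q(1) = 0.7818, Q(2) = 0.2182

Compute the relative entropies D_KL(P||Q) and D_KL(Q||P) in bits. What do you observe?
D_KL(P||Q) = 0.2757 bits, D_KL(Q||P) = 0.2431 bits. The two directions give different values (D_KL(P||Q) exceeds D_KL(Q||P) by 0.0326 bits): KL divergence is asymmetric.

D_KL(P||Q) = Σ P(x) log₂(P(x)/Q(x))

Computing term by term:
  P(1)·log₂(P(1)/Q(1)) = 0.5·log₂(0.5/0.7818) = -0.32244
  P(2)·log₂(P(2)/Q(2)) = 0.5·log₂(0.5/0.2182) = 0.59814

D_KL(P||Q) = -0.32244 + 0.59814 = 0.27570 ≈ 0.2757 bits

D_KL(Q||P) = Σ Q(x) log₂(Q(x)/P(x))

Computing term by term:
  Q(1)·log₂(Q(1)/P(1)) = 0.7818·log₂(0.7818/0.5) = 0.50416
  Q(2)·log₂(Q(2)/P(2)) = 0.2182·log₂(0.2182/0.5) = -0.26103

D_KL(Q||P) = 0.50416 - 0.26103 = 0.24313 ≈ 0.2431 bits

These are NOT equal (difference: 0.0326 bits). KL divergence is asymmetric: D_KL(P||Q) ≠ D_KL(Q||P) in general.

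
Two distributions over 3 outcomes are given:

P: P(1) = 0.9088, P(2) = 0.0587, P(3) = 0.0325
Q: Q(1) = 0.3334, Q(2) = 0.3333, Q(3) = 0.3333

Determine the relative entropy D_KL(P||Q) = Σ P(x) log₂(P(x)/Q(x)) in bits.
1.0586 bits

D_KL(P||Q) = Σ P(x) log₂(P(x)/Q(x))

Computing term by term:
  P(1)·log₂(P(1)/Q(1)) = 0.9088·log₂(0.9088/0.3334) = 1.31477
  P(2)·log₂(P(2)/Q(2)) = 0.0587·log₂(0.0587/0.3333) = -0.14707
  P(3)·log₂(P(3)/Q(3)) = 0.0325·log₂(0.0325/0.3333) = -0.10915

D_KL(P||Q) = 1.31477 - 0.14707 - 0.10915 = 1.05855 ≈ 1.0586 bits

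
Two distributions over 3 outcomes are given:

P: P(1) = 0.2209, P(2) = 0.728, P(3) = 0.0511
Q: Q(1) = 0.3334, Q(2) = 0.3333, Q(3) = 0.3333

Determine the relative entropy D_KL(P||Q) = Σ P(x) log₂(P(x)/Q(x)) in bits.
0.5511 bits

D_KL(P||Q) = Σ P(x) log₂(P(x)/Q(x))

Computing term by term:
  P(1)·log₂(P(1)/Q(1)) = 0.2209·log₂(0.2209/0.3334) = -0.13118
  P(2)·log₂(P(2)/Q(2)) = 0.728·log₂(0.728/0.3333) = 0.82054
  P(3)·log₂(P(3)/Q(3)) = 0.0511·log₂(0.0511/0.3333) = -0.13825

D_KL(P||Q) = -0.13118 + 0.82054 - 0.13825 = 0.55111 ≈ 0.5511 bits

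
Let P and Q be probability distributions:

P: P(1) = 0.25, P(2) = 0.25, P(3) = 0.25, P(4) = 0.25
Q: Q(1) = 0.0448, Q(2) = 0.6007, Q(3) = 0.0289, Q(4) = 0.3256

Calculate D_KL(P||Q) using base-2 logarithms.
0.9868 bits

D_KL(P||Q) = Σ P(x) log₂(P(x)/Q(x))

Computing term by term:
  P(1)·log₂(P(1)/Q(1)) = 0.25·log₂(0.25/0.0448) = 0.62009
  P(2)·log₂(P(2)/Q(2)) = 0.25·log₂(0.25/0.6007) = -0.31618
  P(3)·log₂(P(3)/Q(3)) = 0.25·log₂(0.25/0.0289) = 0.77820
  P(4)·log₂(P(4)/Q(4)) = 0.25·log₂(0.25/0.3256) = -0.09529

D_KL(P||Q) = 0.62009 - 0.31618 + 0.77820 - 0.09529 = 0.98682 ≈ 0.9868 bits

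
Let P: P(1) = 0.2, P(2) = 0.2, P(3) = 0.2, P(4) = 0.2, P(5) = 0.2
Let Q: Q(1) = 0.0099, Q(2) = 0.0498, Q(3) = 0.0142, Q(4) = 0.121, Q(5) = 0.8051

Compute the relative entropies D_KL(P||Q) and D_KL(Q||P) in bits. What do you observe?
D_KL(P||Q) = 1.7748 bits, D_KL(Q||P) = 1.3329 bits. The two directions give different values (D_KL(P||Q) exceeds D_KL(Q||P) by 0.4419 bits): KL divergence is asymmetric.

D_KL(P||Q) = Σ P(x) log₂(P(x)/Q(x))

Computing term by term:
  P(1)·log₂(P(1)/Q(1)) = 0.2·log₂(0.2/0.0099) = 0.86729
  P(2)·log₂(P(2)/Q(2)) = 0.2·log₂(0.2/0.0498) = 0.40116
  P(3)·log₂(P(3)/Q(3)) = 0.2·log₂(0.2/0.0142) = 0.76321
  P(4)·log₂(P(4)/Q(4)) = 0.2·log₂(0.2/0.121) = 0.14500
  P(5)·log₂(P(5)/Q(5)) = 0.2·log₂(0.2/0.8051) = -0.40183

D_KL(P||Q) = 0.86729 + 0.40116 + 0.76321 + 0.14500 - 0.40183 = 1.77483 ≈ 1.7748 bits

D_KL(Q||P) = Σ Q(x) log₂(Q(x)/P(x))

Computing term by term:
  Q(1)·log₂(Q(1)/P(1)) = 0.0099·log₂(0.0099/0.2) = -0.04293
  Q(2)·log₂(Q(2)/P(2)) = 0.0498·log₂(0.0498/0.2) = -0.09989
  Q(3)·log₂(Q(3)/P(3)) = 0.0142·log₂(0.0142/0.2) = -0.05419
  Q(4)·log₂(Q(4)/P(4)) = 0.121·log₂(0.121/0.2) = -0.08772
  Q(5)·log₂(Q(5)/P(5)) = 0.8051·log₂(0.8051/0.2) = 1.61758

D_KL(Q||P) = -0.04293 - 0.09989 - 0.05419 - 0.08772 + 1.61758 = 1.33285 ≈ 1.3329 bits

These are NOT equal (difference: 0.4419 bits). KL divergence is asymmetric: D_KL(P||Q) ≠ D_KL(Q||P) in general.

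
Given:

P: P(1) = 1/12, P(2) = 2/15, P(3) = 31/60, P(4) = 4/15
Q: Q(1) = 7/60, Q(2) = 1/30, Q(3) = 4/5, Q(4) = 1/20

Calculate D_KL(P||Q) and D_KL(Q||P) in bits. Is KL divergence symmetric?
D_KL(P||Q) = 0.5443 bits, D_KL(Q||P) = 0.3738 bits. No, KL divergence is not symmetric.

D_KL(P||Q) = Σ P(x) log₂(P(x)/Q(x))

Computing term by term:
  P(1)·log₂(P(1)/Q(1)) = (1/12)·log₂((1/12)/(7/60)) = -0.04045
  P(2)·log₂(P(2)/Q(2)) = (2/15)·log₂((2/15)/(1/30)) = 0.26667
  P(3)·log₂(P(3)/Q(3)) = (31/60)·log₂((31/60)/(4/5)) = -0.32590
  P(4)·log₂(P(4)/Q(4)) = (4/15)·log₂((4/15)/(1/20)) = 0.64401

D_KL(P||Q) = -0.04045 + 0.26667 - 0.32590 + 0.64401 = 0.54433 ≈ 0.5443 bits

D_KL(Q||P) = Σ Q(x) log₂(Q(x)/P(x))

Computing term by term:
  Q(1)·log₂(Q(1)/P(1)) = (7/60)·log₂((7/60)/(1/12)) = 0.05663
  Q(2)·log₂(Q(2)/P(2)) = (1/30)·log₂((1/30)/(2/15)) = -0.06667
  Q(3)·log₂(Q(3)/P(3)) = (4/5)·log₂((4/5)/(31/60)) = 0.50461
  Q(4)·log₂(Q(4)/P(4)) = (1/20)·log₂((1/20)/(4/15)) = -0.12075

D_KL(Q||P) = 0.05663 - 0.06667 + 0.50461 - 0.12075 = 0.37382 ≈ 0.3738 bits

These are NOT equal (difference: 0.1705 bits). KL divergence is asymmetric: D_KL(P||Q) ≠ D_KL(Q||P) in general.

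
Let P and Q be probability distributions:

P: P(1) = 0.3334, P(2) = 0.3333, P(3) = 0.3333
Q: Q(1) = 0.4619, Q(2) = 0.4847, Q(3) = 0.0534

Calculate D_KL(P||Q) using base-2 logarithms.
0.5437 bits

D_KL(P||Q) = Σ P(x) log₂(P(x)/Q(x))

Computing term by term:
  P(1)·log₂(P(1)/Q(1)) = 0.3334·log₂(0.3334/0.4619) = -0.15681
  P(2)·log₂(P(2)/Q(2)) = 0.3333·log₂(0.3333/0.4847) = -0.18007
  P(3)·log₂(P(3)/Q(3)) = 0.3333·log₂(0.3333/0.0534) = 0.88055

D_KL(P||Q) = -0.15681 - 0.18007 + 0.88055 = 0.54367 ≈ 0.5437 bits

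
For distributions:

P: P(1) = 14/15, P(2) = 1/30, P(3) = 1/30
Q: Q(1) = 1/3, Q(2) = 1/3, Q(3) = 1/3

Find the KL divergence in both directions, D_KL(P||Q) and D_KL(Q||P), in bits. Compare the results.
D_KL(P||Q) = 1.1649 bits, D_KL(Q||P) = 1.7195 bits. D_KL(Q||P) is larger than D_KL(P||Q) by 0.5546 bits; the two directions differ.

D_KL(P||Q) = Σ P(x) log₂(P(x)/Q(x))

Computing term by term:
  P(1)·log₂(P(1)/Q(1)) = (14/15)·log₂((14/15)/(1/3)) = 1.38640
  P(2)·log₂(P(2)/Q(2)) = (1/30)·log₂((1/30)/(1/3)) = -0.11073
  P(3)·log₂(P(3)/Q(3)) = (1/30)·log₂((1/30)/(1/3)) = -0.11073

D_KL(P||Q) = 1.38640 - 0.11073 - 0.11073 = 1.16494 ≈ 1.1649 bits

D_KL(Q||P) = Σ Q(x) log₂(Q(x)/P(x))

Computing term by term:
  Q(1)·log₂(Q(1)/P(1)) = (1/3)·log₂((1/3)/(14/15)) = -0.49514
  Q(2)·log₂(Q(2)/P(2)) = (1/3)·log₂((1/3)/(1/30)) = 1.10731
  Q(3)·log₂(Q(3)/P(3)) = (1/3)·log₂((1/3)/(1/30)) = 1.10731

D_KL(Q||P) = -0.49514 + 1.10731 + 1.10731 = 1.71948 ≈ 1.7195 bits

These are NOT equal (difference: 0.5546 bits). KL divergence is asymmetric: D_KL(P||Q) ≠ D_KL(Q||P) in general.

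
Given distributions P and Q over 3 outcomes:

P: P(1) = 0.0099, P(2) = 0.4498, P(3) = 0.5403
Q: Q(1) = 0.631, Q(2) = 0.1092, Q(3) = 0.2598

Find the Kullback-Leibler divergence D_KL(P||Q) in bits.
1.4300 bits

D_KL(P||Q) = Σ P(x) log₂(P(x)/Q(x))

Computing term by term:
  P(1)·log₂(P(1)/Q(1)) = 0.0099·log₂(0.0099/0.631) = -0.05934
  P(2)·log₂(P(2)/Q(2)) = 0.4498·log₂(0.4498/0.1092) = 0.91863
  P(3)·log₂(P(3)/Q(3)) = 0.5403·log₂(0.5403/0.2598) = 0.57075

D_KL(P||Q) = -0.05934 + 0.91863 + 0.57075 = 1.43004 ≈ 1.4300 bits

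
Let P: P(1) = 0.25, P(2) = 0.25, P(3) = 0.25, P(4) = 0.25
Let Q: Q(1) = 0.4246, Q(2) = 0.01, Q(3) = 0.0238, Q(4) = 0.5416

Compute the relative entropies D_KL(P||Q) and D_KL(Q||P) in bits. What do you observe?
D_KL(P||Q) = 1.5393 bits, D_KL(Q||P) = 0.8013 bits. The two directions give different values (D_KL(P||Q) exceeds D_KL(Q||P) by 0.7380 bits): KL divergence is asymmetric.

D_KL(P||Q) = Σ P(x) log₂(P(x)/Q(x))

Computing term by term:
  P(1)·log₂(P(1)/Q(1)) = 0.25·log₂(0.25/0.4246) = -0.19104
  P(2)·log₂(P(2)/Q(2)) = 0.25·log₂(0.25/0.01) = 1.16096
  P(3)·log₂(P(3)/Q(3)) = 0.25·log₂(0.25/0.0238) = 0.84822
  P(4)·log₂(P(4)/Q(4)) = 0.25·log₂(0.25/0.5416) = -0.27882

D_KL(P||Q) = -0.19104 + 1.16096 + 0.84822 - 0.27882 = 1.53932 ≈ 1.5393 bits

D_KL(Q||P) = Σ Q(x) log₂(Q(x)/P(x))

Computing term by term:
  Q(1)·log₂(Q(1)/P(1)) = 0.4246·log₂(0.4246/0.25) = 0.32447
  Q(2)·log₂(Q(2)/P(2)) = 0.01·log₂(0.01/0.25) = -0.04644
  Q(3)·log₂(Q(3)/P(3)) = 0.0238·log₂(0.0238/0.25) = -0.08075
  Q(4)·log₂(Q(4)/P(4)) = 0.5416·log₂(0.5416/0.25) = 0.60405

D_KL(Q||P) = 0.32447 - 0.04644 - 0.08075 + 0.60405 = 0.80133 ≈ 0.8013 bits

These are NOT equal (difference: 0.7380 bits). KL divergence is asymmetric: D_KL(P||Q) ≠ D_KL(Q||P) in general.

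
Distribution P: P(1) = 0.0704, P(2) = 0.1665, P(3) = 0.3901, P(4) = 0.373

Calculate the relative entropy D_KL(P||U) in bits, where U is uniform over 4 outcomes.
0.2394 bits

U(i) = 1/4 for all i

D_KL(P||U) = Σ P(x) log₂(P(x) / (1/4))
           = Σ P(x) log₂(P(x)) + log₂(4)
           = log₂(4) - H(P)

H(P) = -Σ P(x) log₂(P(x)):
  -P(1)·log₂(P(1)) = -(0.0704)·log₂(0.0704) = 0.26951
  -P(2)·log₂(P(2)) = -(0.1665)·log₂(0.1665) = 0.43064
  -P(3)·log₂(P(3)) = -(0.3901)·log₂(0.3901) = 0.52979
  -P(4)·log₂(P(4)) = -(0.373)·log₂(0.373) = 0.53069
H(P) = 0.26951 + 0.43064 + 0.52979 + 0.53069 = 1.76063 bits

log₂(4) = 2.00000 bits

D_KL(P||U) = 2.00000 - 1.76063 = 0.23937 ≈ 0.2394 bits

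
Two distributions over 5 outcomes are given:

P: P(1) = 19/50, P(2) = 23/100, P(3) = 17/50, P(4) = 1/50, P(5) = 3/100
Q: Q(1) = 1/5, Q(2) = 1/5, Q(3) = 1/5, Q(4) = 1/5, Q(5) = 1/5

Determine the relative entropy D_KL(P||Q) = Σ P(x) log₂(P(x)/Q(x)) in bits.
0.5100 bits

D_KL(P||Q) = Σ P(x) log₂(P(x)/Q(x))

Computing term by term:
  P(1)·log₂(P(1)/Q(1)) = (19/50)·log₂((19/50)/(1/5)) = 0.35188
  P(2)·log₂(P(2)/Q(2)) = (23/100)·log₂((23/100)/(1/5)) = 0.04638
  P(3)·log₂(P(3)/Q(3)) = (17/50)·log₂((17/50)/(1/5)) = 0.26028
  P(4)·log₂(P(4)/Q(4)) = (1/50)·log₂((1/50)/(1/5)) = -0.06644
  P(5)·log₂(P(5)/Q(5)) = (3/100)·log₂((3/100)/(1/5)) = -0.08211

D_KL(P||Q) = 0.35188 + 0.04638 + 0.26028 - 0.06644 - 0.08211 = 0.50999 ≈ 0.5100 bits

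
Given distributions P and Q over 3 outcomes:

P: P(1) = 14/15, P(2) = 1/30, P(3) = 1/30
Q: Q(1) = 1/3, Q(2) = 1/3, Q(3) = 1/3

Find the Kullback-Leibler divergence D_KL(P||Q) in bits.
1.1649 bits

D_KL(P||Q) = Σ P(x) log₂(P(x)/Q(x))

Computing term by term:
  P(1)·log₂(P(1)/Q(1)) = (14/15)·log₂((14/15)/(1/3)) = 1.38640
  P(2)·log₂(P(2)/Q(2)) = (1/30)·log₂((1/30)/(1/3)) = -0.11073
  P(3)·log₂(P(3)/Q(3)) = (1/30)·log₂((1/30)/(1/3)) = -0.11073

D_KL(P||Q) = 1.38640 - 0.11073 - 0.11073 = 1.16494 ≈ 1.1649 bits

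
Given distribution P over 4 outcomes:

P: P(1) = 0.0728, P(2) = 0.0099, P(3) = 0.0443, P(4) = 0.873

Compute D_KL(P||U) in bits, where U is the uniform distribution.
1.2886 bits

U(i) = 1/4 for all i

D_KL(P||U) = Σ P(x) log₂(P(x) / (1/4))
           = Σ P(x) log₂(P(x)) + log₂(4)
           = log₂(4) - H(P)

H(P) = -Σ P(x) log₂(P(x)):
  -P(1)·log₂(P(1)) = -(0.0728)·log₂(0.0728) = 0.27518
  -P(2)·log₂(P(2)) = -(0.0099)·log₂(0.0099) = 0.06592
  -P(3)·log₂(P(3)) = -(0.0443)·log₂(0.0443) = 0.19920
  -P(4)·log₂(P(4)) = -(0.873)·log₂(0.873) = 0.17106
H(P) = 0.27518 + 0.06592 + 0.19920 + 0.17106 = 0.71136 bits

log₂(4) = 2.00000 bits

D_KL(P||U) = 2.00000 - 0.71136 = 1.28864 ≈ 1.2886 bits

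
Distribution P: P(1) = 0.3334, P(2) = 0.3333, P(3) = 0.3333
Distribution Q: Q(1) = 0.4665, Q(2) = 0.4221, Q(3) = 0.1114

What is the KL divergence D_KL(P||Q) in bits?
0.2518 bits

D_KL(P||Q) = Σ P(x) log₂(P(x)/Q(x))

Computing term by term:
  P(1)·log₂(P(1)/Q(1)) = 0.3334·log₂(0.3334/0.4665) = -0.16157
  P(2)·log₂(P(2)/Q(2)) = 0.3333·log₂(0.3333/0.4221) = -0.11358
  P(3)·log₂(P(3)/Q(3)) = 0.3333·log₂(0.3333/0.1114) = 0.52697

D_KL(P||Q) = -0.16157 - 0.11358 + 0.52697 = 0.25182 ≈ 0.2518 bits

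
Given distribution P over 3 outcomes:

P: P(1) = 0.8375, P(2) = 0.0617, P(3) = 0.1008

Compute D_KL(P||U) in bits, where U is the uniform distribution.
0.7891 bits

U(i) = 1/3 for all i

D_KL(P||U) = Σ P(x) log₂(P(x) / (1/3))
           = Σ P(x) log₂(P(x)) + log₂(3)
           = log₂(3) - H(P)

H(P) = -Σ P(x) log₂(P(x)):
  -P(1)·log₂(P(1)) = -(0.8375)·log₂(0.8375) = 0.21427
  -P(2)·log₂(P(2)) = -(0.0617)·log₂(0.0617) = 0.24795
  -P(3)·log₂(P(3)) = -(0.1008)·log₂(0.1008) = 0.33369
H(P) = 0.21427 + 0.24795 + 0.33369 = 0.79591 bits

log₂(3) = 1.58496 bits

D_KL(P||U) = 1.58496 - 0.79591 = 0.78905 ≈ 0.7891 bits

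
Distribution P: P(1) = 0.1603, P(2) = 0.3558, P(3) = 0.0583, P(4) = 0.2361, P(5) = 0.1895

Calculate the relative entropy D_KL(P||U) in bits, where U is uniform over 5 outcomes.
0.1826 bits

U(i) = 1/5 for all i

D_KL(P||U) = Σ P(x) log₂(P(x) / (1/5))
           = Σ P(x) log₂(P(x)) + log₂(5)
           = log₂(5) - H(P)

H(P) = -Σ P(x) log₂(P(x)):
  -P(1)·log₂(P(1)) = -(0.1603)·log₂(0.1603) = 0.42338
  -P(2)·log₂(P(2)) = -(0.3558)·log₂(0.3558) = 0.53045
  -P(3)·log₂(P(3)) = -(0.0583)·log₂(0.0583) = 0.23905
  -P(4)·log₂(P(4)) = -(0.2361)·log₂(0.2361) = 0.49169
  -P(5)·log₂(P(5)) = -(0.1895)·log₂(0.1895) = 0.45475
H(P) = 0.42338 + 0.53045 + 0.23905 + 0.49169 + 0.45475 = 2.13932 bits

log₂(5) = 2.32193 bits

D_KL(P||U) = 2.32193 - 2.13932 = 0.18261 ≈ 0.1826 bits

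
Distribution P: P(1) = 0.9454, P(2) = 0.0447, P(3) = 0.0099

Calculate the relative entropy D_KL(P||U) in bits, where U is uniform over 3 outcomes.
1.2420 bits

U(i) = 1/3 for all i

D_KL(P||U) = Σ P(x) log₂(P(x) / (1/3))
           = Σ P(x) log₂(P(x)) + log₂(3)
           = log₂(3) - H(P)

H(P) = -Σ P(x) log₂(P(x)):
  -P(1)·log₂(P(1)) = -(0.9454)·log₂(0.9454) = 0.07658
  -P(2)·log₂(P(2)) = -(0.0447)·log₂(0.0447) = 0.20042
  -P(3)·log₂(P(3)) = -(0.0099)·log₂(0.0099) = 0.06592
H(P) = 0.07658 + 0.20042 + 0.06592 = 0.34292 bits

log₂(3) = 1.58496 bits

D_KL(P||U) = 1.58496 - 0.34292 = 1.24204 ≈ 1.2420 bits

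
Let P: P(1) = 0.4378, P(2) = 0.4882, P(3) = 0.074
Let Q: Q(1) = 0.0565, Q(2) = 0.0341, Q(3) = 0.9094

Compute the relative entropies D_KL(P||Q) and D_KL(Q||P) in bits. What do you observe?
D_KL(P||Q) = 2.8999 bits, D_KL(Q||P) = 2.9936 bits. The two directions give different values (D_KL(Q||P) exceeds D_KL(P||Q) by 0.0937 bits): KL divergence is asymmetric.

D_KL(P||Q) = Σ P(x) log₂(P(x)/Q(x))

Computing term by term:
  P(1)·log₂(P(1)/Q(1)) = 0.4378·log₂(0.4378/0.0565) = 1.29324
  P(2)·log₂(P(2)/Q(2)) = 0.4882·log₂(0.4882/0.0341) = 1.87451
  P(3)·log₂(P(3)/Q(3)) = 0.074·log₂(0.074/0.9094) = -0.26783

D_KL(P||Q) = 1.29324 + 1.87451 - 0.26783 = 2.89992 ≈ 2.8999 bits

D_KL(Q||P) = Σ Q(x) log₂(Q(x)/P(x))

Computing term by term:
  Q(1)·log₂(Q(1)/P(1)) = 0.0565·log₂(0.0565/0.4378) = -0.16690
  Q(2)·log₂(Q(2)/P(2)) = 0.0341·log₂(0.0341/0.4882) = -0.13093
  Q(3)·log₂(Q(3)/P(3)) = 0.9094·log₂(0.9094/0.074) = 3.29141

D_KL(Q||P) = -0.16690 - 0.13093 + 3.29141 = 2.99358 ≈ 2.9936 bits

These are NOT equal (difference: 0.0937 bits). KL divergence is asymmetric: D_KL(P||Q) ≠ D_KL(Q||P) in general.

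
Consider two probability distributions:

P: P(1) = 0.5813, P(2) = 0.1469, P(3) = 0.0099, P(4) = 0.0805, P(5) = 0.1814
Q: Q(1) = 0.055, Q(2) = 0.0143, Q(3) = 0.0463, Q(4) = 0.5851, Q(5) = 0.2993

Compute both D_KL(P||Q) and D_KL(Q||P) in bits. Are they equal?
D_KL(P||Q) = 2.0877 bits, D_KL(Q||P) = 1.7584 bits. No, they are not equal.

D_KL(P||Q) = Σ P(x) log₂(P(x)/Q(x))

Computing term by term:
  P(1)·log₂(P(1)/Q(1)) = 0.5813·log₂(0.5813/0.055) = 1.97745
  P(2)·log₂(P(2)/Q(2)) = 0.1469·log₂(0.1469/0.0143) = 0.49369
  P(3)·log₂(P(3)/Q(3)) = 0.0099·log₂(0.0099/0.0463) = -0.02203
  P(4)·log₂(P(4)/Q(4)) = 0.0805·log₂(0.0805/0.5851) = -0.23036
  P(5)·log₂(P(5)/Q(5)) = 0.1814·log₂(0.1814/0.2993) = -0.13105

D_KL(P||Q) = 1.97745 + 0.49369 - 0.02203 - 0.23036 - 0.13105 = 2.08770 ≈ 2.0877 bits

D_KL(Q||P) = Σ Q(x) log₂(Q(x)/P(x))

Computing term by term:
  Q(1)·log₂(Q(1)/P(1)) = 0.055·log₂(0.055/0.5813) = -0.18710
  Q(2)·log₂(Q(2)/P(2)) = 0.0143·log₂(0.0143/0.1469) = -0.04806
  Q(3)·log₂(Q(3)/P(3)) = 0.0463·log₂(0.0463/0.0099) = 0.10304
  Q(4)·log₂(Q(4)/P(4)) = 0.5851·log₂(0.5851/0.0805) = 1.67434
  Q(5)·log₂(Q(5)/P(5)) = 0.2993·log₂(0.2993/0.1814) = 0.21622

D_KL(Q||P) = -0.18710 - 0.04806 + 0.10304 + 1.67434 + 0.21622 = 1.75844 ≈ 1.7584 bits

These are NOT equal (difference: 0.3293 bits). KL divergence is asymmetric: D_KL(P||Q) ≠ D_KL(Q||P) in general.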